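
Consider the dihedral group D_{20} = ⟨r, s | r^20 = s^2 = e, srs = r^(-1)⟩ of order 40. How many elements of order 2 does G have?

Enumerating element orders in G gives 21 elements of order 2.

21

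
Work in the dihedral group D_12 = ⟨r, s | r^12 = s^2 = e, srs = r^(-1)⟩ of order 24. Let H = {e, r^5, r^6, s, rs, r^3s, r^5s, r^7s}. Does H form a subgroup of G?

No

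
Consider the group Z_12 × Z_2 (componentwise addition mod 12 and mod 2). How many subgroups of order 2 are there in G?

|G| = 24 and 2 | 24, so subgroups of order 2 are possible by Lagrange.
The subgroups of order 2 are: {(0,0), (0,1)}; {(0,0), (6,0)}; {(0,0), (6,1)}.
So G has 3 subgroups of order 2.

3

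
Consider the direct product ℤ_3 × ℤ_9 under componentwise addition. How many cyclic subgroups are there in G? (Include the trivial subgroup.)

Each element a generates a cyclic subgroup ⟨a⟩; distinct elements may generate the same one (a cyclic group of order d has φ(d) generators).
Cyclic subgroups by order — order 1: 1; order 3: 4; order 9: 3.
Total: 8.

8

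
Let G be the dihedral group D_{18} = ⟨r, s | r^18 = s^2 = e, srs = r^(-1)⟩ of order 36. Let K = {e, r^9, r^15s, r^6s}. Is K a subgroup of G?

|K| = 4 divides |G| = 36, consistent with Lagrange.
K contains the identity, every element's inverse is in K, and K is closed under ·: it is a subgroup.

Yes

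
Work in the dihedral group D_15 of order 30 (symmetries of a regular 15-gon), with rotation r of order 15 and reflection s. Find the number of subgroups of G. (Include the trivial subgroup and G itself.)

|G| = 30, so by Lagrange every subgroup order divides 30. Divisors: 1, 2, 3, 5, 6, 10, 15, 30.
Subgroups by order — order 1: 1; order 2: 15; order 3: 1; order 5: 1; order 6: 5; order 10: 3; order 15: 1; order 30: 1.
Total: 1 + 15 + 1 + 1 + 5 + 3 + 1 + 1 = 28.

28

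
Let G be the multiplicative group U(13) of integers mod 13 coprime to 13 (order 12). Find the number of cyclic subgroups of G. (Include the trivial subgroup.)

Each element a generates a cyclic subgroup ⟨a⟩; distinct elements may generate the same one (a cyclic group of order d has φ(d) generators).
Cyclic subgroups by order — order 1: 1; order 2: 1; order 3: 1; order 4: 1; order 6: 1; order 12: 1.
Total: 6.

6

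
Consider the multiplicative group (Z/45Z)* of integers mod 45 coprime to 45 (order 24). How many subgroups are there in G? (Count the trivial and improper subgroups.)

|G| = 24, so by Lagrange every subgroup order divides 24. Divisors: 1, 2, 3, 4, 6, 8, 12, 24.
Subgroups by order — order 1: 1; order 2: 3; order 3: 1; order 4: 3; order 6: 3; order 8: 1; order 12: 3; order 24: 1.
Total: 1 + 3 + 1 + 3 + 3 + 1 + 3 + 1 = 16.

16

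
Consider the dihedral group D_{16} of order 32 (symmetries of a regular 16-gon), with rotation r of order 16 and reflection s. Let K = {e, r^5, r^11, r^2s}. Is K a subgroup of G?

No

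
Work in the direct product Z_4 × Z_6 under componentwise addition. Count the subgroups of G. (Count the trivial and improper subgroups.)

|G| = 24, so by Lagrange every subgroup order divides 24. Divisors: 1, 2, 3, 4, 6, 8, 12, 24.
Subgroups by order — order 1: 1; order 2: 3; order 3: 1; order 4: 3; order 6: 3; order 8: 1; order 12: 3; order 24: 1.
Total: 1 + 3 + 1 + 3 + 3 + 1 + 3 + 1 = 16.

16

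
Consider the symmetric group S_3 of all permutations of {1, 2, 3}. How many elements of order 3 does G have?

2

The elements of order 3 are: (1 2 3), (1 3 2).
That's 2.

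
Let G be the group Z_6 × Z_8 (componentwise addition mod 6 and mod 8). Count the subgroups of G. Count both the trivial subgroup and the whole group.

22

|G| = 48, so by Lagrange every subgroup order divides 48. Divisors: 1, 2, 3, 4, 6, 8, 12, 16, 24, 48.
Subgroups by order — order 1: 1; order 2: 3; order 3: 1; order 4: 3; order 6: 3; order 8: 3; order 12: 3; order 16: 1; order 24: 3; order 48: 1.
Total: 1 + 3 + 1 + 3 + 3 + 3 + 3 + 1 + 3 + 1 = 22.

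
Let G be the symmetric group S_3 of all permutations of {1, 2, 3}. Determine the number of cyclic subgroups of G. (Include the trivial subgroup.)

5

Each element a generates a cyclic subgroup ⟨a⟩; distinct elements may generate the same one (a cyclic group of order d has φ(d) generators).
Cyclic subgroups by order — order 1: 1; order 2: 3; order 3: 1.
Total: 5.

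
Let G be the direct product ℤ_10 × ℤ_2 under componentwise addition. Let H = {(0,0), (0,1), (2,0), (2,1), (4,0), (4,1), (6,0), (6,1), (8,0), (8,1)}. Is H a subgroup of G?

Yes

|H| = 10 divides |G| = 20, consistent with Lagrange.
H contains the identity, every element's inverse is in H, and H is closed under +: it is a subgroup.
In fact H = ⟨(2,1)⟩.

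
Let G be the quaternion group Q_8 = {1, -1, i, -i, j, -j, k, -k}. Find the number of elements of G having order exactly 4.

The elements of order 4 are: i, -i, j, -j, k, -k.
That's 6.

6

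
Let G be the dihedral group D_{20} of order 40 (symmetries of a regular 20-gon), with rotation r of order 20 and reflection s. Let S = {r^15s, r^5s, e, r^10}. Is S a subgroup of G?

Yes

|S| = 4 divides |G| = 40, consistent with Lagrange.
S contains the identity, every element's inverse is in S, and S is closed under ·: it is a subgroup.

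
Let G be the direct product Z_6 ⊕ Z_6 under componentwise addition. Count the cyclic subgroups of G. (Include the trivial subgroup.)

20

Group the elements of G by the cyclic subgroup they generate; each cyclic subgroup of order d accounts for φ(d) elements.
Cyclic subgroups by order — order 1: 1; order 2: 3; order 3: 4; order 6: 12.
Total: 20.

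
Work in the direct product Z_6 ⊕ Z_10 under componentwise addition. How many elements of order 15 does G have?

An element (a,b) has order lcm(ord(a), ord(b)); count pairs with lcm equal to 15.
Enumerating gives 8 such elements.

8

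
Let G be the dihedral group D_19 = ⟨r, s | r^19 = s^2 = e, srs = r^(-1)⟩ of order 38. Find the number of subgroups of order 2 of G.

19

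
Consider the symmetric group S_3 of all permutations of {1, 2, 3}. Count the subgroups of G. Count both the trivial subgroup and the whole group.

6

|G| = 6, so by Lagrange every subgroup order divides 6. Divisors: 1, 2, 3, 6.
Subgroups by order — order 1: 1; order 2: 3; order 3: 1; order 6: 1.
Total: 1 + 3 + 1 + 1 = 6.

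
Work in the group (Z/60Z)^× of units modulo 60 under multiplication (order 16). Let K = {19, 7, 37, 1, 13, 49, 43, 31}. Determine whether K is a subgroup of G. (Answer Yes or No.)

Yes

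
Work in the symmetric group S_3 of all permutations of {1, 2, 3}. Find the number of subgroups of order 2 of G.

3

|G| = 6 and 2 | 6, so subgroups of order 2 are possible by Lagrange.
The subgroups of order 2 are: {e, (1 2)}; {e, (1 3)}; {e, (2 3)}.
So G has 3 subgroups of order 2.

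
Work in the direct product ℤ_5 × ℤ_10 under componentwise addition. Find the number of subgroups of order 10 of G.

|G| = 50 and 10 | 50, so subgroups of order 10 are possible by Lagrange.
The subgroups of order 10 are: {(0,0), (0,1), (0,2), (0,3), (0,4), (0,5), (0,6), (0,7), (0,8), (0,9)}; {(0,0), (0,5), (1,0), (1,5), (2,0), (2,5), (3,0), (3,5), (4,0), (4,5)}; {(0,0), (0,5), (1,1), (1,6), (2,2), (2,7), (3,3), (3,8), (4,4), (4,9)}; {(0,0), (0,5), (1,2), (1,7), (2,4), (2,9), (3,1), (3,6), (4,3), (4,8)}; … (6 in all).
So G has 6 subgroups of order 10.

6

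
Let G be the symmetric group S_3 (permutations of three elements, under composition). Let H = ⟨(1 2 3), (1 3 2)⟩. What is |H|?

3

|⟨(1 2 3)⟩| = 3 and |⟨(1 3 2)⟩| = 3, so |H| is a multiple of lcm(3, 3) = 3 and divides |G| = 6.
Closing under the operation: H = {e, (1 2 3), (1 3 2)}, so |H| = 3.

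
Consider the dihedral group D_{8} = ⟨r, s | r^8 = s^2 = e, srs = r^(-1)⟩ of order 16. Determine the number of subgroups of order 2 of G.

9

|G| = 16 and 2 | 16, so subgroups of order 2 are possible by Lagrange.
The subgroups of order 2 are: {e, r^2s}; {e, r^3s}; {e, r^4}; {e, r^4s}; … (9 in all).
So G has 9 subgroups of order 2.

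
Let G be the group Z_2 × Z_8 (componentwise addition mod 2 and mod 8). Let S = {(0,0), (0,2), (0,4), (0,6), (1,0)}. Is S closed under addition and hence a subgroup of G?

No

|S| = 5 does not divide |G| = 16, so by Lagrange S is not a subgroup.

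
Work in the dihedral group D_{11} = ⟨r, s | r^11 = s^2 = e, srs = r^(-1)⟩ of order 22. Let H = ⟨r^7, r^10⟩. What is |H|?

|⟨r^7⟩| = 11 and |⟨r^10⟩| = 11, so |H| is a multiple of lcm(11, 11) = 11 and divides |G| = 22.
Closing under the operation: H = {e, r, r^2, r^3, r^4, r^5, r^6, r^7, r^8, r^9, r^10}, so |H| = 11.

11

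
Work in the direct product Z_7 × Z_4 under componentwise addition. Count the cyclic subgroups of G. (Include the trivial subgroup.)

6

Group the elements of G by the cyclic subgroup they generate; each cyclic subgroup of order d accounts for φ(d) elements.
Cyclic subgroups by order — order 1: 1; order 2: 1; order 4: 1; order 7: 1; order 14: 1; order 28: 1.
Total: 6.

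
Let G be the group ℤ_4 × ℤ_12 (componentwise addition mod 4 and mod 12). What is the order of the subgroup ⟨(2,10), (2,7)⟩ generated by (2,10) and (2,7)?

24

|⟨(2,10)⟩| = 6 and |⟨(2,7)⟩| = 12, so |H| is a multiple of lcm(6, 12) = 12 and divides |G| = 48.
Closing under the operation: H = {(0,0), (0,1), (0,2), (0,3), (0,4), (0,5), (0,6), (0,7), (0,8), (0,9), (0,10), (0,11), (2,0), (2,1), (2,2), (2,3), (2,4), (2,5), (2,6), (2,7), (2,8), (2,9), (2,10), (2,11)}, so |H| = 24.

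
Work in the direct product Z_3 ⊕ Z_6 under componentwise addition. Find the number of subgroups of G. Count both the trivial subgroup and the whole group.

|G| = 18, so by Lagrange every subgroup order divides 18. Divisors: 1, 2, 3, 6, 9, 18.
Subgroups by order — order 1: 1; order 2: 1; order 3: 4; order 6: 4; order 9: 1; order 18: 1.
Total: 1 + 1 + 4 + 4 + 1 + 1 = 12.

12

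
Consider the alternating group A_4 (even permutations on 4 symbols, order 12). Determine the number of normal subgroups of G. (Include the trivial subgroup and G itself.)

3

G has 10 subgroups. Checking conjugation-invariance by order — order 1: 1/1 normal; order 2: 0/3 normal; order 3: 0/4 normal; order 4: 1/1 normal; order 12: 1/1 normal.
Total normal subgroups: 3.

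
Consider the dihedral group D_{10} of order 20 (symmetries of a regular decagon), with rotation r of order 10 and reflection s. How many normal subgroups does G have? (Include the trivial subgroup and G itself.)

G has 22 subgroups. Checking conjugation-invariance by order — order 1: 1/1 normal; order 2: 1/11 normal; order 4: 0/5 normal; order 5: 1/1 normal; order 10: 3/3 normal; order 20: 1/1 normal.
Total normal subgroups: 7.

7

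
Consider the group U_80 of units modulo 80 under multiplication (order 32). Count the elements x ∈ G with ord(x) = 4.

Enumerating element orders in G gives 24 elements of order 4.

24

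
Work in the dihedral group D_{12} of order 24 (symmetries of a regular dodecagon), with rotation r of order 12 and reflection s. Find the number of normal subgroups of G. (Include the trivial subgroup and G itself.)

G has 34 subgroups. Checking conjugation-invariance by order — order 1: 1/1 normal; order 2: 1/13 normal; order 3: 1/1 normal; order 4: 1/7 normal; order 6: 1/5 normal; order 8: 0/3 normal; order 12: 3/3 normal; order 24: 1/1 normal.
Total normal subgroups: 9.

9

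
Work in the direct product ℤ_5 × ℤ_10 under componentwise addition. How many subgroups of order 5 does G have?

|G| = 50 and 5 | 50, so subgroups of order 5 are possible by Lagrange.
The subgroups of order 5 are: {(0,0), (0,2), (0,4), (0,6), (0,8)}; {(0,0), (1,0), (2,0), (3,0), (4,0)}; {(0,0), (1,2), (2,4), (3,6), (4,8)}; {(0,0), (1,4), (2,8), (3,2), (4,6)}; … (6 in all).
So G has 6 subgroups of order 5.

6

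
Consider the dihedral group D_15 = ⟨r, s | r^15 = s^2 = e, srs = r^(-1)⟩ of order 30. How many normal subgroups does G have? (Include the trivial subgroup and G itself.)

5

G has 28 subgroups. Checking conjugation-invariance by order — order 1: 1/1 normal; order 2: 0/15 normal; order 3: 1/1 normal; order 5: 1/1 normal; order 6: 0/5 normal; order 10: 0/3 normal; order 15: 1/1 normal; order 30: 1/1 normal.
Total normal subgroups: 5.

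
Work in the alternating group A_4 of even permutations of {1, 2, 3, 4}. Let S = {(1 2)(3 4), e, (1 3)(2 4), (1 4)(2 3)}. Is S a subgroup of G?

Yes

|S| = 4 divides |G| = 12, consistent with Lagrange.
S contains the identity, every element's inverse is in S, and S is closed under ∘: it is a subgroup.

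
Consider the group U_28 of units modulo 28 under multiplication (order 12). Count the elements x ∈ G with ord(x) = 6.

The elements of order 6 are: 3, 5, 11, 17, 19, 23.
That's 6.

6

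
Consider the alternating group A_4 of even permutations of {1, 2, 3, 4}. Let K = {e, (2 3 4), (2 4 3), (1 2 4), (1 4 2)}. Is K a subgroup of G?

No

|K| = 5 does not divide |G| = 12, so by Lagrange K is not a subgroup.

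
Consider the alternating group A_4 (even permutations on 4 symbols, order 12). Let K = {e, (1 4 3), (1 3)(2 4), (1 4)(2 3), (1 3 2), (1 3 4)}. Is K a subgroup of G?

No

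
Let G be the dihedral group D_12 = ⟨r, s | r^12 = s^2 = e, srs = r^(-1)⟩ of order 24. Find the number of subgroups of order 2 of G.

13

|G| = 24 and 2 | 24, so subgroups of order 2 are possible by Lagrange.
The subgroups of order 2 are: {e, r^10s}; {e, r^11s}; {e, r^2s}; {e, r^3s}; … (13 in all).
So G has 13 subgroups of order 2.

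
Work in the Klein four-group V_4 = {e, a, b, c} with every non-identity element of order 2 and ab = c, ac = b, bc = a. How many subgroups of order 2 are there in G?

3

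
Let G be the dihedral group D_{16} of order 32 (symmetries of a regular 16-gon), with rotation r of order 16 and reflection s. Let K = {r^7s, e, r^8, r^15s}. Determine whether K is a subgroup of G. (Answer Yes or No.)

Yes

|K| = 4 divides |G| = 32, consistent with Lagrange.
K contains the identity, every element's inverse is in K, and K is closed under ·: it is a subgroup.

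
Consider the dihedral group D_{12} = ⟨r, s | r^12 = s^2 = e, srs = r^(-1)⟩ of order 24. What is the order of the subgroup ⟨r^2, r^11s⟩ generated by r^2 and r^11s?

12

|⟨r^2⟩| = 6 and |⟨r^11s⟩| = 2, so |H| is a multiple of lcm(6, 2) = 6 and divides |G| = 24.
Closing under the operation: H = {e, r^2, r^4, r^6, r^8, r^10, rs, r^3s, r^5s, r^7s, r^9s, r^11s}, so |H| = 12.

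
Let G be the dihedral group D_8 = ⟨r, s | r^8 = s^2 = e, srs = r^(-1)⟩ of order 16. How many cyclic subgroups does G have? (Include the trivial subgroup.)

12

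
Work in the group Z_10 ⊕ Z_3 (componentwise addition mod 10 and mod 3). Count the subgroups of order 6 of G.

|G| = 30 and 6 | 30, so subgroups of order 6 are possible by Lagrange.
The subgroups of order 6 are: {(0,0), (0,1), (0,2), (5,0), (5,1), (5,2)}.
So G has 1 subgroup of order 6.

1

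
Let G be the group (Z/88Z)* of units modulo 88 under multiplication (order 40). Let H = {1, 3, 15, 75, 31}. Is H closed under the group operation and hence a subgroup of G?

No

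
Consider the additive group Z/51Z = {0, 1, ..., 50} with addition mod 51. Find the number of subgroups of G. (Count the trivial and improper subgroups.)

A cyclic group of order 51 has exactly one subgroup for each divisor of 51.
Divisors of 51: 1, 3, 17, 51.
So Z/51Z has 4 subgroups.

4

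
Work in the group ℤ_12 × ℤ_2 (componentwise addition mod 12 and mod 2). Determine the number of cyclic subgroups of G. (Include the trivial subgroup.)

12

Group the elements of G by the cyclic subgroup they generate; each cyclic subgroup of order d accounts for φ(d) elements.
Cyclic subgroups by order — order 1: 1; order 2: 3; order 3: 1; order 4: 2; order 6: 3; order 12: 2.
Total: 12.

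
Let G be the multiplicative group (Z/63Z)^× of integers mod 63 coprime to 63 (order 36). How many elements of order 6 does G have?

Enumerating element orders in G gives 24 elements of order 6.

24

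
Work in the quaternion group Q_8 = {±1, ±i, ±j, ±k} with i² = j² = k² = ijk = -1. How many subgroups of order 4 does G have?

|G| = 8 and 4 | 8, so subgroups of order 4 are possible by Lagrange.
The subgroups of order 4 are: {1, -1, i, -i}; {1, -1, j, -j}; {1, -1, k, -k}.
So G has 3 subgroups of order 4.

3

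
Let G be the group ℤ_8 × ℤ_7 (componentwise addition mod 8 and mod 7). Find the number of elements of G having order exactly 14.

6

An element (a,b) has order lcm(ord(a), ord(b)); count pairs with lcm equal to 14.
Enumerating gives 6 such elements.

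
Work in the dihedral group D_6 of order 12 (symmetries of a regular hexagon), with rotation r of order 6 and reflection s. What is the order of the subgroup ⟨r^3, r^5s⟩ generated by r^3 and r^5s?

4

|⟨r^3⟩| = 2 and |⟨r^5s⟩| = 2, so |H| is a multiple of lcm(2, 2) = 2 and divides |G| = 12.
Closing under the operation: H = {e, r^3, r^2s, r^5s}, so |H| = 4.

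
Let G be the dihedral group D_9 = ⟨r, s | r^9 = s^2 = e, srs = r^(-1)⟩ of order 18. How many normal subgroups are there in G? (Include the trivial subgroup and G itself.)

4

G has 16 subgroups. Checking conjugation-invariance by order — order 1: 1/1 normal; order 2: 0/9 normal; order 3: 1/1 normal; order 6: 0/3 normal; order 9: 1/1 normal; order 18: 1/1 normal.
Total normal subgroups: 4.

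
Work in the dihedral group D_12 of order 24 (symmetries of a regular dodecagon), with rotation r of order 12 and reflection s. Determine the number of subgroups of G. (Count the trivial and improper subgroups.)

34

|G| = 24, so by Lagrange every subgroup order divides 24. Divisors: 1, 2, 3, 4, 6, 8, 12, 24.
Subgroups by order — order 1: 1; order 2: 13; order 3: 1; order 4: 7; order 6: 5; order 8: 3; order 12: 3; order 24: 1.
Total: 1 + 13 + 1 + 7 + 5 + 3 + 3 + 1 = 34.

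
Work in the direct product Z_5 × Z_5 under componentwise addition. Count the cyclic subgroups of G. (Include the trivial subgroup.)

7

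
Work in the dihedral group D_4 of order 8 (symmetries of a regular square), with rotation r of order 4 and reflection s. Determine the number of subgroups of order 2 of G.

5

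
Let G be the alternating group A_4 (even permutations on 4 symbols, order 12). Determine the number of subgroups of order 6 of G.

0

|G| = 12 and 6 | 12, so subgroups of order 6 are possible by Lagrange.
Checking all subgroups of G, none has order 6.
So G has 0 subgroups of order 6.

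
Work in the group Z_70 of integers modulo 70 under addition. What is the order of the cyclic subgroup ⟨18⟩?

35

In Z_70, the order of an element a is n/gcd(a, n).
gcd(18, 70) = 2, so |⟨18⟩| = 70/2 = 35.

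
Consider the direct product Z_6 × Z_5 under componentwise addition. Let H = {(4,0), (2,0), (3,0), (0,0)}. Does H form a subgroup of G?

No

|H| = 4 does not divide |G| = 30, so by Lagrange H is not a subgroup.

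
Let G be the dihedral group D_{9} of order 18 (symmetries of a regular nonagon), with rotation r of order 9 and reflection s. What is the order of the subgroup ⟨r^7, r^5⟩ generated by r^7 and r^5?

|⟨r^7⟩| = 9 and |⟨r^5⟩| = 9, so |H| is a multiple of lcm(9, 9) = 9 and divides |G| = 18.
Closing under the operation: H = {e, r, r^2, r^3, r^4, r^5, r^6, r^7, r^8}, so |H| = 9.

9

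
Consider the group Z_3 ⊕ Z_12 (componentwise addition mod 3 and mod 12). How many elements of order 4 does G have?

2

An element (a,b) has order lcm(ord(a), ord(b)); count pairs with lcm equal to 4.
Enumerating gives 2 such elements.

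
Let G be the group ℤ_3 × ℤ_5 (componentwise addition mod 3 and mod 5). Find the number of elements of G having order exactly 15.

8

An element (a,b) has order lcm(ord(a), ord(b)); count pairs with lcm equal to 15.
Enumerating gives 8 such elements.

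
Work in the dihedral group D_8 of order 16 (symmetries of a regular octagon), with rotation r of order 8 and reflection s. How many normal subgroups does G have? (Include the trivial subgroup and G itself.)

G has 19 subgroups. Checking conjugation-invariance by order — order 1: 1/1 normal; order 2: 1/9 normal; order 4: 1/5 normal; order 8: 3/3 normal; order 16: 1/1 normal.
Total normal subgroups: 7.

7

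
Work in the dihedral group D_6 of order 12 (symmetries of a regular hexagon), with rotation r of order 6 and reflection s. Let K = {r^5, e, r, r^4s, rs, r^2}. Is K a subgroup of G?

r^2 ∈ K but its inverse r^4 ∉ K, so K is not a subgroup.

No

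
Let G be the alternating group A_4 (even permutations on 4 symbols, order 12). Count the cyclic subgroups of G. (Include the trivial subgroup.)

8

A cyclic subgroup of order d is generated by each of its φ(d) elements of order d, so the cyclic subgroups of order d number (#elements of order d)/φ(d).
Cyclic subgroups by order — order 1: 1; order 2: 3; order 3: 4.
Total: 8.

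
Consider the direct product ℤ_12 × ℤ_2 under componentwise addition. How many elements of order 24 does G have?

An element (a,b) has order lcm(ord(a), ord(b)); count pairs with lcm equal to 24.
Enumerating gives 0 such elements.

0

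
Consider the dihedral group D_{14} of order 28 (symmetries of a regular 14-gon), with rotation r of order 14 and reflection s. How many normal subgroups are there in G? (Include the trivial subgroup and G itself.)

7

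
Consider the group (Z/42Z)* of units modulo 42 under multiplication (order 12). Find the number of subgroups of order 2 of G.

3

|G| = 12 and 2 | 12, so subgroups of order 2 are possible by Lagrange.
The subgroups of order 2 are: {1, 13}; {1, 29}; {1, 41}.
So G has 3 subgroups of order 2.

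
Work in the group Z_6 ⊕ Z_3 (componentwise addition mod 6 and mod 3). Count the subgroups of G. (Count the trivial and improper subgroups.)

12

|G| = 18, so by Lagrange every subgroup order divides 18. Divisors: 1, 2, 3, 6, 9, 18.
Subgroups by order — order 1: 1; order 2: 1; order 3: 4; order 6: 4; order 9: 1; order 18: 1.
Total: 1 + 1 + 4 + 4 + 1 + 1 = 12.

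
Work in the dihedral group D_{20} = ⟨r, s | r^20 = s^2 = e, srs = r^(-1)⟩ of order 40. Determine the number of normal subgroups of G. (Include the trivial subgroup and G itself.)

9

G has 48 subgroups. Checking conjugation-invariance by order — order 1: 1/1 normal; order 2: 1/21 normal; order 4: 1/11 normal; order 5: 1/1 normal; order 8: 0/5 normal; order 10: 1/5 normal; order 20: 3/3 normal; order 40: 1/1 normal.
Total normal subgroups: 9.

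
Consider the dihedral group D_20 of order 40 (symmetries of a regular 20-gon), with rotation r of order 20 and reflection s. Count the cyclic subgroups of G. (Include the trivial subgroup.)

A cyclic subgroup of order d is generated by each of its φ(d) elements of order d, so the cyclic subgroups of order d number (#elements of order d)/φ(d).
Cyclic subgroups by order — order 1: 1; order 2: 21; order 4: 1; order 5: 1; order 10: 1; order 20: 1.
Total: 26.

26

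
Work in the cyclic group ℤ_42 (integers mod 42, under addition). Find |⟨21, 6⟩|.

|⟨21⟩| = 2 and |⟨6⟩| = 7, so |H| is a multiple of lcm(2, 7) = 14 and divides |G| = 42.
Closing under the operation: H = {0, 3, 6, 9, 12, 15, 18, 21, 24, 27, 30, 33, 36, 39}, so |H| = 14.

14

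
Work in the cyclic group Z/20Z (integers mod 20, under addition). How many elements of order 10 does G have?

In a cyclic group of order 20, the number of elements of order d (for d | 20) is φ(d).
φ(10) = 4.

4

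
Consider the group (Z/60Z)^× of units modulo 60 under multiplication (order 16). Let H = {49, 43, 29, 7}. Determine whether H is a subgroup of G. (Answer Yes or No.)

No

The identity 1 ∉ H, so H is not a subgroup.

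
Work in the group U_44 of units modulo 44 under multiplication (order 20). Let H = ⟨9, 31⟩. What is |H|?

10

|⟨9⟩| = 5 and |⟨31⟩| = 10, so |H| is a multiple of lcm(5, 10) = 10 and divides |G| = 20.
Closing under the operation: H = {1, 3, 5, 9, 15, 23, 25, 27, 31, 37}, so |H| = 10.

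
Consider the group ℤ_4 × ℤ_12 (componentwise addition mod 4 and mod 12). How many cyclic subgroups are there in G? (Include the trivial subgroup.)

Group the elements of G by the cyclic subgroup they generate; each cyclic subgroup of order d accounts for φ(d) elements.
Cyclic subgroups by order — order 1: 1; order 2: 3; order 3: 1; order 4: 6; order 6: 3; order 12: 6.
Total: 20.

20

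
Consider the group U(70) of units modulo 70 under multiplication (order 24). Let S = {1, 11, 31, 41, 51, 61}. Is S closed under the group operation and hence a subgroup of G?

Yes

|S| = 6 divides |G| = 24, consistent with Lagrange.
S contains the identity, every element's inverse is in S, and S is closed under ·: it is a subgroup.
In fact S = ⟨61⟩.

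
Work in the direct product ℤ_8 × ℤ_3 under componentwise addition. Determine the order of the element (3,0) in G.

8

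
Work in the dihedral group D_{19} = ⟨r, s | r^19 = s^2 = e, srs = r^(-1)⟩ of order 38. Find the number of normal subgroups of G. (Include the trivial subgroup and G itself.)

3

G has 22 subgroups. Checking conjugation-invariance by order — order 1: 1/1 normal; order 2: 0/19 normal; order 19: 1/1 normal; order 38: 1/1 normal.
Total normal subgroups: 3.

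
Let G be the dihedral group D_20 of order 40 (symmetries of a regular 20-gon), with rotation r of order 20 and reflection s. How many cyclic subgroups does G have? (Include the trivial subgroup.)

Group the elements of G by the cyclic subgroup they generate; each cyclic subgroup of order d accounts for φ(d) elements.
Cyclic subgroups by order — order 1: 1; order 2: 21; order 4: 1; order 5: 1; order 10: 1; order 20: 1.
Total: 26.

26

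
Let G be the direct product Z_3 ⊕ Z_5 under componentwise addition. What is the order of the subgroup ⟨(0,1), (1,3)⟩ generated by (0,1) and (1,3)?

15

|⟨(0,1)⟩| = 5 and |⟨(1,3)⟩| = 15, so |H| is a multiple of lcm(5, 15) = 15 and divides |G| = 15.
Closing {(0,1), (1,3)} under the group operation gives all of G, so |H| = 15.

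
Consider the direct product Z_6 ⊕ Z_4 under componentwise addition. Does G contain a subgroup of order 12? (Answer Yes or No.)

Yes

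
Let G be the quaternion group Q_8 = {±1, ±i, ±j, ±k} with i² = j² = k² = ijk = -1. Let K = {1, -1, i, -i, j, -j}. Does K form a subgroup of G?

No

|K| = 6 does not divide |G| = 8, so by Lagrange K is not a subgroup.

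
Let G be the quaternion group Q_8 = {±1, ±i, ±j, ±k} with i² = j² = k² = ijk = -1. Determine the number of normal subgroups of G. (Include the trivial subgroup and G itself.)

6

G has 6 subgroups. Checking conjugation-invariance by order — order 1: 1/1 normal; order 2: 1/1 normal; order 4: 3/3 normal; order 8: 1/1 normal.
Total normal subgroups: 6.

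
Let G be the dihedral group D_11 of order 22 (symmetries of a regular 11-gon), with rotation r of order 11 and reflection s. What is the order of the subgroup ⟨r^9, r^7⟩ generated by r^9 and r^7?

|⟨r^9⟩| = 11 and |⟨r^7⟩| = 11, so |H| is a multiple of lcm(11, 11) = 11 and divides |G| = 22.
Closing under the operation: H = {e, r, r^2, r^3, r^4, r^5, r^6, r^7, r^8, r^9, r^10}, so |H| = 11.

11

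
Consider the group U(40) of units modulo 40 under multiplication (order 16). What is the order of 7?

4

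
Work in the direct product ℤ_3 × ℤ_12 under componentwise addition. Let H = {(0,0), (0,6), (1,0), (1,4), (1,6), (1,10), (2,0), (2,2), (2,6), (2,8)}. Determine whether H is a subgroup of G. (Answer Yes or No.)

No

|H| = 10 does not divide |G| = 36, so by Lagrange H is not a subgroup.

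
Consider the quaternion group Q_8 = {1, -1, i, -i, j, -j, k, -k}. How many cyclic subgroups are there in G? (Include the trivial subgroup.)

5

Each element a generates a cyclic subgroup ⟨a⟩; distinct elements may generate the same one (a cyclic group of order d has φ(d) generators).
Cyclic subgroups by order — order 1: 1; order 2: 1; order 4: 3.
Total: 5.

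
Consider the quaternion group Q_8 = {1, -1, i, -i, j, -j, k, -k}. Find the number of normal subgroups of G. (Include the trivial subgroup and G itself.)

6

G has 6 subgroups. Checking conjugation-invariance by order — order 1: 1/1 normal; order 2: 1/1 normal; order 4: 3/3 normal; order 8: 1/1 normal.
Total normal subgroups: 6.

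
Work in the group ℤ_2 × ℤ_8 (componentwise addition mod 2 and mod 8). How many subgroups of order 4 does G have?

|G| = 16 and 4 | 16, so subgroups of order 4 are possible by Lagrange.
The subgroups of order 4 are: {(0,0), (0,2), (0,4), (0,6)}; {(0,0), (0,4), (1,0), (1,4)}; {(0,0), (0,4), (1,2), (1,6)}.
So G has 3 subgroups of order 4.

3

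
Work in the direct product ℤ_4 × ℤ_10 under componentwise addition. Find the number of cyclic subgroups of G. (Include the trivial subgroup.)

12

Each element a generates a cyclic subgroup ⟨a⟩; distinct elements may generate the same one (a cyclic group of order d has φ(d) generators).
Cyclic subgroups by order — order 1: 1; order 2: 3; order 4: 2; order 5: 1; order 10: 3; order 20: 2.
Total: 12.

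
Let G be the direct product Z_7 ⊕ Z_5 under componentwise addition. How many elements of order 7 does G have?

An element (a,b) has order lcm(ord(a), ord(b)); count pairs with lcm equal to 7.
Enumerating gives 6 such elements.

6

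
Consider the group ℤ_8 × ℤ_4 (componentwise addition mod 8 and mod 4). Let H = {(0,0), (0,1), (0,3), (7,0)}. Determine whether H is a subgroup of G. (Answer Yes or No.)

No

(7,0) ∈ H but its inverse (1,0) ∉ H, so H is not a subgroup.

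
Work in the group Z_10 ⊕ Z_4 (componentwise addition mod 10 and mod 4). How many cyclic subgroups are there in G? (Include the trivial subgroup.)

Group the elements of G by the cyclic subgroup they generate; each cyclic subgroup of order d accounts for φ(d) elements.
Cyclic subgroups by order — order 1: 1; order 2: 3; order 4: 2; order 5: 1; order 10: 3; order 20: 2.
Total: 12.

12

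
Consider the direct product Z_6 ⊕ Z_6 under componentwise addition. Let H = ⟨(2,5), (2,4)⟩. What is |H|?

18

|⟨(2,5)⟩| = 6 and |⟨(2,4)⟩| = 3, so |H| is a multiple of lcm(6, 3) = 6 and divides |G| = 36.
Closing under the operation: H = {(0,0), (0,1), (0,2), (0,3), (0,4), (0,5), (2,0), (2,1), (2,2), (2,3), (2,4), (2,5), (4,0), (4,1), (4,2), (4,3), (4,4), (4,5)}, so |H| = 18.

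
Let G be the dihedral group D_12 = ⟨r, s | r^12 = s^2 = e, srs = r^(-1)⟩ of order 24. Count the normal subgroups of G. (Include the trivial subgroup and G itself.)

G has 34 subgroups. Checking conjugation-invariance by order — order 1: 1/1 normal; order 2: 1/13 normal; order 3: 1/1 normal; order 4: 1/7 normal; order 6: 1/5 normal; order 8: 0/3 normal; order 12: 3/3 normal; order 24: 1/1 normal.
Total normal subgroups: 9.

9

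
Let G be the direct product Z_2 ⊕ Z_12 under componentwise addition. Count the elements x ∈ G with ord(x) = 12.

8

An element (a,b) has order lcm(ord(a), ord(b)); count pairs with lcm equal to 12.
Enumerating gives 8 such elements.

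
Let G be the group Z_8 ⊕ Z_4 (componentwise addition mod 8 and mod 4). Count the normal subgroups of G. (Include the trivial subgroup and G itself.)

22

G is abelian, so every subgroup is normal.
G has 22 subgroups in total, hence 22 normal subgroups.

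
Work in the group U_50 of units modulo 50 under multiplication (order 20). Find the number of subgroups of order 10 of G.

1

|G| = 20 and 10 | 20, so subgroups of order 10 are possible by Lagrange.
The subgroups of order 10 are: {1, 9, 11, 19, 21, 29, 31, 39, 41, 49}.
So G has 1 subgroup of order 10.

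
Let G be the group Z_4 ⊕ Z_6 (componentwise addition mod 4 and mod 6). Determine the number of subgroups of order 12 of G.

|G| = 24 and 12 | 24, so subgroups of order 12 are possible by Lagrange.
The subgroups of order 12 are: {(0,0), (0,1), (0,2), (0,3), (0,4), (0,5), (2,0), (2,1), (2,2), (2,3), (2,4), (2,5)}; {(0,0), (0,2), (0,4), (1,0), (1,2), (1,4), (2,0), (2,2), (2,4), (3,0), (3,2), (3,4)}; {(0,0), (0,2), (0,4), (1,1), (1,3), (1,5), (2,0), (2,2), (2,4), (3,1), (3,3), (3,5)}.
So G has 3 subgroups of order 12.

3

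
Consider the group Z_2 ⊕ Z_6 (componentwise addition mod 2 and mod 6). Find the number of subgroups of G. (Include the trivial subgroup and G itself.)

10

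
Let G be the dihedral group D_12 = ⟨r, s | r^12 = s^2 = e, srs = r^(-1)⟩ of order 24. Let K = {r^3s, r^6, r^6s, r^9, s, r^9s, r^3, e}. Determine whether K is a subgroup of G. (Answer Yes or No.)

Yes

|K| = 8 divides |G| = 24, consistent with Lagrange.
K contains the identity, every element's inverse is in K, and K is closed under ·: it is a subgroup.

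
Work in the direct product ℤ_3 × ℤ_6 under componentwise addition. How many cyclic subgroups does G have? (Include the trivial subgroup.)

10

Each element a generates a cyclic subgroup ⟨a⟩; distinct elements may generate the same one (a cyclic group of order d has φ(d) generators).
Cyclic subgroups by order — order 1: 1; order 2: 1; order 3: 4; order 6: 4.
Total: 10.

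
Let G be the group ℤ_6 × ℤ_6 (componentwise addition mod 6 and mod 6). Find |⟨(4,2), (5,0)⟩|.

18

|⟨(4,2)⟩| = 3 and |⟨(5,0)⟩| = 6, so |H| is a multiple of lcm(3, 6) = 6 and divides |G| = 36.
Closing under the operation: H = {(0,0), (0,2), (0,4), (1,0), (1,2), (1,4), (2,0), (2,2), (2,4), (3,0), (3,2), (3,4), (4,0), (4,2), (4,4), (5,0), (5,2), (5,4)}, so |H| = 18.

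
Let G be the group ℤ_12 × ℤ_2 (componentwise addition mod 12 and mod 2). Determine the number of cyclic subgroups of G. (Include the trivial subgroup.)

Group the elements of G by the cyclic subgroup they generate; each cyclic subgroup of order d accounts for φ(d) elements.
Cyclic subgroups by order — order 1: 1; order 2: 3; order 3: 1; order 4: 2; order 6: 3; order 12: 2.
Total: 12.

12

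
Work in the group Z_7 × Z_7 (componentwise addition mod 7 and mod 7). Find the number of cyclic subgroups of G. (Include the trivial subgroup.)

A cyclic subgroup of order d is generated by each of its φ(d) elements of order d, so the cyclic subgroups of order d number (#elements of order d)/φ(d).
Cyclic subgroups by order — order 1: 1; order 7: 8.
Total: 9.

9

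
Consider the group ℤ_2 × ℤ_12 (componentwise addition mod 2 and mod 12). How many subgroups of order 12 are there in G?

|G| = 24 and 12 | 24, so subgroups of order 12 are possible by Lagrange.
The subgroups of order 12 are: {(0,0), (0,1), (0,2), (0,3), (0,4), (0,5), (0,6), (0,7), (0,8), (0,9), (0,10), (0,11)}; {(0,0), (0,2), (0,4), (0,6), (0,8), (0,10), (1,0), (1,2), (1,4), (1,6), (1,8), (1,10)}; {(0,0), (0,2), (0,4), (0,6), (0,8), (0,10), (1,1), (1,3), (1,5), (1,7), (1,9), (1,11)}.
So G has 3 subgroups of order 12.

3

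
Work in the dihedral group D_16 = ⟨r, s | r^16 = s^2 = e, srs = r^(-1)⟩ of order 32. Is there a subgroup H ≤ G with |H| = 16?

Yes

16 | 32. A subgroup of order 16 is {e, r, r^2, r^3, r^4, r^5, r^6, r^7, r^8, r^9, r^10, r^11, r^12, r^13, r^14, r^15}.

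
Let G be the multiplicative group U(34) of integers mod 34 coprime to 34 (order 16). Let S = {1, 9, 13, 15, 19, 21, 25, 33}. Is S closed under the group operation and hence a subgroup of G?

|S| = 8 divides |G| = 16, consistent with Lagrange.
S contains the identity, every element's inverse is in S, and S is closed under ·: it is a subgroup.
In fact S = ⟨9⟩.

Yes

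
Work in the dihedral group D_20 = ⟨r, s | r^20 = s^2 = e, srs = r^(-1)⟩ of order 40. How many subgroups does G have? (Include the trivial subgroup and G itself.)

48

|G| = 40, so by Lagrange every subgroup order divides 40. Divisors: 1, 2, 4, 5, 8, 10, 20, 40.
Subgroups by order — order 1: 1; order 2: 21; order 4: 11; order 5: 1; order 8: 5; order 10: 5; order 20: 3; order 40: 1.
Total: 1 + 21 + 11 + 1 + 5 + 5 + 3 + 1 = 48.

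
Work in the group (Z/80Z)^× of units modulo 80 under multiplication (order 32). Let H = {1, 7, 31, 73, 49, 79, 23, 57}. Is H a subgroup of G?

|H| = 8 divides |G| = 32, consistent with Lagrange.
H contains the identity, every element's inverse is in H, and H is closed under ·: it is a subgroup.

Yes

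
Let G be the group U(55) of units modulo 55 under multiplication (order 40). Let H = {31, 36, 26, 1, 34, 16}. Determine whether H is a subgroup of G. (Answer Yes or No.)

|H| = 6 does not divide |G| = 40, so by Lagrange H is not a subgroup.

No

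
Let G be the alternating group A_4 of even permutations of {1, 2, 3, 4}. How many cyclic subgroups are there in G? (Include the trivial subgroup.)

8

Group the elements of G by the cyclic subgroup they generate; each cyclic subgroup of order d accounts for φ(d) elements.
Cyclic subgroups by order — order 1: 1; order 2: 3; order 3: 4.
Total: 8.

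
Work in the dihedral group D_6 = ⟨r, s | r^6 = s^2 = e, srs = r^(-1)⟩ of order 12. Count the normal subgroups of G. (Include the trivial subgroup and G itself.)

7

G has 16 subgroups. Checking conjugation-invariance by order — order 1: 1/1 normal; order 2: 1/7 normal; order 3: 1/1 normal; order 4: 0/3 normal; order 6: 3/3 normal; order 12: 1/1 normal.
Total normal subgroups: 7.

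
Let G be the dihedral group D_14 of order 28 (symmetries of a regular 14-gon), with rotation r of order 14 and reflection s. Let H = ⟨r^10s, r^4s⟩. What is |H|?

14

|⟨r^10s⟩| = 2 and |⟨r^4s⟩| = 2, so |H| is a multiple of lcm(2, 2) = 2 and divides |G| = 28.
Closing under the operation: H = {e, r^2, r^4, r^6, r^8, r^10, r^12, s, r^2s, r^4s, r^6s, r^8s, r^10s, r^12s}, so |H| = 14.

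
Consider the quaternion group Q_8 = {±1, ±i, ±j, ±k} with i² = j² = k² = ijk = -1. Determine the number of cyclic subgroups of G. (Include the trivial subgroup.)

5

Group the elements of G by the cyclic subgroup they generate; each cyclic subgroup of order d accounts for φ(d) elements.
Cyclic subgroups by order — order 1: 1; order 2: 1; order 4: 3.
Total: 5.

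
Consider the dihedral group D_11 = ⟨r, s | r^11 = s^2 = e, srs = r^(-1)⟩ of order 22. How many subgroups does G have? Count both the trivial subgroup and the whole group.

14

|G| = 22, so by Lagrange every subgroup order divides 22. Divisors: 1, 2, 11, 22.
Subgroups by order — order 1: 1; order 2: 11; order 11: 1; order 22: 1.
Total: 1 + 11 + 1 + 1 = 14.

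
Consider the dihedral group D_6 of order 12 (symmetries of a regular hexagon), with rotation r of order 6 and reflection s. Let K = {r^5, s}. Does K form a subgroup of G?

The identity e ∉ K, so K is not a subgroup.

No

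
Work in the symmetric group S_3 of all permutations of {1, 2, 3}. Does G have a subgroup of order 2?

2 | 6. A subgroup of order 2 is {e, (1 2)}.

Yes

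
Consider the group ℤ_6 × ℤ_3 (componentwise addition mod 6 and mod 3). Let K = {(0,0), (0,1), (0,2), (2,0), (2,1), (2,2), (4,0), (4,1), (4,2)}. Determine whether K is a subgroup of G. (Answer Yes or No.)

Yes

|K| = 9 divides |G| = 18, consistent with Lagrange.
K contains the identity, every element's inverse is in K, and K is closed under +: it is a subgroup.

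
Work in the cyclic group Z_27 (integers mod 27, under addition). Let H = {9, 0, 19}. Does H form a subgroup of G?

9 ∈ H but its inverse 18 ∉ H, so H is not a subgroup.

No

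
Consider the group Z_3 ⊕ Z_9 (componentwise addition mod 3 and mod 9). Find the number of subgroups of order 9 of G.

4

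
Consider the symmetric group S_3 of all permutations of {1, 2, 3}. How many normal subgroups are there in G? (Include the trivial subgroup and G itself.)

3

G has 6 subgroups. Checking conjugation-invariance by order — order 1: 1/1 normal; order 2: 0/3 normal; order 3: 1/1 normal; order 6: 1/1 normal.
Total normal subgroups: 3.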